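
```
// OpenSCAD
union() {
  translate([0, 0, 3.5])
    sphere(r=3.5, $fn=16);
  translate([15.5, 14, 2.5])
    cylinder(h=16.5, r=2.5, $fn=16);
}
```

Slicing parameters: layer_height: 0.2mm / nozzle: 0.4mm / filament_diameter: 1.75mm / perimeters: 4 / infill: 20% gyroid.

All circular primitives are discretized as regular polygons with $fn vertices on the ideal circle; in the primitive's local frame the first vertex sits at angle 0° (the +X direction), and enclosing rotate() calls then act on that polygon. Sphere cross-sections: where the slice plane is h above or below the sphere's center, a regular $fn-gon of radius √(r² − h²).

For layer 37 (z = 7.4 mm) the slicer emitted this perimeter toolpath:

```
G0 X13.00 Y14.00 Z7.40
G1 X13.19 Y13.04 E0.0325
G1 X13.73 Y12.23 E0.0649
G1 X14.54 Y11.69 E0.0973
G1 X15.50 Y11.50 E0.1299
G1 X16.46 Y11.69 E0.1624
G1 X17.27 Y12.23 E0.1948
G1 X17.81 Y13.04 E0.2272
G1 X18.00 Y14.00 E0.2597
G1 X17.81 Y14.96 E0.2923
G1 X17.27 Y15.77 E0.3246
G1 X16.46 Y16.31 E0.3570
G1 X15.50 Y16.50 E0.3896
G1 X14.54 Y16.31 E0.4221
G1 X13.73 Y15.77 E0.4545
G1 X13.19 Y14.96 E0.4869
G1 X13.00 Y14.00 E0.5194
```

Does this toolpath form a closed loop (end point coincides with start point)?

yes

Start point (G0): (13.00, 14.00). End point (last G1): the path returns to the start — closed.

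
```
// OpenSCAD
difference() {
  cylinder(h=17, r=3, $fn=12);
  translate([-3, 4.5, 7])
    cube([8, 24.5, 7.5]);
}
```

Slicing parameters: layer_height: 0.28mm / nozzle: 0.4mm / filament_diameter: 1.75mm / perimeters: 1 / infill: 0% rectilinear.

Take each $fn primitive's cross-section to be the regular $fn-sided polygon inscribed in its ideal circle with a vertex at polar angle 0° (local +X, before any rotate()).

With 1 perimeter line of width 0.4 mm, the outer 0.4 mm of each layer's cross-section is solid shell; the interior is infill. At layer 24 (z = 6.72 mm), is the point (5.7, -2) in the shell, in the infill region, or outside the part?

At z = 6.72 mm: the r=3 cylinder contributes a regular 12-gon of circumradius 3; the cube at (-3, 4.5) is not intersected at this z (z outside [7, 14.5]); Subtracting the remaining from the first: none of the subtracted shapes is present at this height, so the r=3 cylinder is unchanged — 1 connected region. Overall, the cross-section is a single solid region. The nearest boundary edge runs (2.60, -1.50)→(3.00, 0.00); distance from the point to it = 3.13 mm. The point is not inside any of the regions above, so it lies outside the cross-section (3.13 mm from the nearest boundary).

outside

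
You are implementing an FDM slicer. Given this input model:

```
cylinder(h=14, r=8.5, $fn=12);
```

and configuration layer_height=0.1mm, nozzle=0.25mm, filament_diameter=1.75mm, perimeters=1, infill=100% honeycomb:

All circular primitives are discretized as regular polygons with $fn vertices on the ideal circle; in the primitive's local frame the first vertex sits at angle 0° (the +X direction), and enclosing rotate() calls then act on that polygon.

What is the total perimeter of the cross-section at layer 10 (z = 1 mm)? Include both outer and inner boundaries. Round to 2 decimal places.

52.80 mm

At z = 1 mm: the r=8.5 cylinder gives a regular 12-gon of circumradius 8.5 (constant along its height) (perimeter = 2·12·8.500·sin(180°/12) = 52.80 mm). Overall, the cross-section is a single solid region. Total boundary length (outer) = 52.80 mm.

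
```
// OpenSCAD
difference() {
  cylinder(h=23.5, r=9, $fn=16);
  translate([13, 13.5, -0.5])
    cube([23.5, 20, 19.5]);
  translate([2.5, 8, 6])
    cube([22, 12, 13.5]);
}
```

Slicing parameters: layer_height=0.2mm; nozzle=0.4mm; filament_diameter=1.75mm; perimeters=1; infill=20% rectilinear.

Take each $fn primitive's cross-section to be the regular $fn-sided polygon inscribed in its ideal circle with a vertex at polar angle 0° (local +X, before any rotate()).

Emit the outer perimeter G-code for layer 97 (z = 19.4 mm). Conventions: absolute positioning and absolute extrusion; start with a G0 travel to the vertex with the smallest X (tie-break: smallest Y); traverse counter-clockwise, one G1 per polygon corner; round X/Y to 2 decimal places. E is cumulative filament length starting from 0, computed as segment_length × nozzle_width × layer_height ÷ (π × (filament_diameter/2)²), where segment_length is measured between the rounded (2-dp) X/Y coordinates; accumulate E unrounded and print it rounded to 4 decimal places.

At z = 19.4 mm: the cylinder: section is a regular 16-gon, circumradius r=9; the cube at (13, 13.5) is not intersected at this z (z outside [-0.5, 19]); the cube at (2.5, 8) (footprint 22×12) is included at this height; Subtracting the remaining from the first: starting from the r=9 cylinder, the 22×12 cube at (2.5, 8) partially overlaps it — only the 0.46 mm² overlap (of its 264.00 mm²) is removed, clipping the outline — 1 connected region. The outline is a single polygon with 18 vertices. Extrusion per mm of travel: 0.4 × 0.2 / (π × 0.875²) = 0.033260. Accumulating E over each segment gives final E = 1.8808.

G0 X-9.00 Y0.00 Z19.40
G1 X-8.31 Y-3.44 E0.1167
G1 X-6.36 Y-6.36 E0.2335
G1 X-3.44 Y-8.31 E0.3503
G1 X0.00 Y-9.00 E0.4670
G1 X3.44 Y-8.31 E0.5837
G1 X6.36 Y-6.36 E0.7004
G1 X8.31 Y-3.44 E0.8172
G1 X9.00 Y0.00 E0.9339
G1 X8.31 Y3.44 E1.0506
G1 X6.36 Y6.36 E1.1674
G1 X3.92 Y8.00 E1.2652
G1 X2.50 Y8.00 E1.3124
G1 X2.50 Y8.50 E1.3290
G1 X0.00 Y9.00 E1.4138
G1 X-3.44 Y8.31 E1.5305
G1 X-6.36 Y6.36 E1.6473
G1 X-8.31 Y3.44 E1.7641
G1 X-9.00 Y0.00 E1.8808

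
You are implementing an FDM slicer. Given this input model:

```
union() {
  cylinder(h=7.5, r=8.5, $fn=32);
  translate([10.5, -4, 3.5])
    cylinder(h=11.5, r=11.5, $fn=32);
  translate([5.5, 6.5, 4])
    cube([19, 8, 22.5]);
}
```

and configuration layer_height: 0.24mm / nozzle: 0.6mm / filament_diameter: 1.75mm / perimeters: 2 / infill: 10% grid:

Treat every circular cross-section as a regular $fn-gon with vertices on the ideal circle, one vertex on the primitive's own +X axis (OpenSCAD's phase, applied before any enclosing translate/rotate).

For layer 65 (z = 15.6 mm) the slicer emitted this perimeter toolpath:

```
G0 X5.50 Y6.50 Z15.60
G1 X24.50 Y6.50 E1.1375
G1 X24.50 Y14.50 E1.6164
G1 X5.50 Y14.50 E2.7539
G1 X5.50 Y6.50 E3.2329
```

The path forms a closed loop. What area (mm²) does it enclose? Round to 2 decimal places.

152.00 mm²

Apply the shoelace formula to the sequence of (X, Y) vertices; enclosed area = 152.00 mm².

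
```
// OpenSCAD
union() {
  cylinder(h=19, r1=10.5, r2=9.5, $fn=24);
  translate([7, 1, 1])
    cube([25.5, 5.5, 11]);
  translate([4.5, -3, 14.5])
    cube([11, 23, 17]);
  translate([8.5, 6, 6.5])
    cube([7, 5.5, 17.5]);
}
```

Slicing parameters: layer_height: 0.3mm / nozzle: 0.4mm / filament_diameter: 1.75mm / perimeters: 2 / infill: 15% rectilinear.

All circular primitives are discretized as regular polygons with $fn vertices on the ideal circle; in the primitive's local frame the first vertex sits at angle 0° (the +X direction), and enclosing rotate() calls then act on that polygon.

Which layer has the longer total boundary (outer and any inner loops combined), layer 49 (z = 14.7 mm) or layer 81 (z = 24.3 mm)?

layer 49 (z = 14.7 mm)

Layer 49 (z = 14.7): the cone (r1=10.5→r2=9.5) has section circumradius 9.726 here — a regular 24-gon (perimeter = 2·24·9.726·sin(180°/24) = 60.94 mm); the cube at (7, 1) is absent (z outside [1, 12]); the cube at (4.5, -3) is present — its section is the full 11×23 rectangle (perimeter 68.00 mm); the cube at (8.5, 6) is present — its section is the full 7×5.5 rectangle (perimeter 25.00 mm); Taking the union: the regions partially overlap (shared area 85.13 mm²), so the edge portions inside another operand are dropped and the merged outline is re-measured after clipping — boundary = 99.06 mm. So its perimeter = 99.06 mm. Layer 81 (z = 24.3): the cone does not reach this height (z outside [0, 19]); the cube at (7, 1) is not intersected at this z (z outside [1, 12]); the 11×23 cube at (4.5, -3) contributes its full rectangle (perimeter 68.00 mm); the cube at (8.5, 6) does not reach this height (z outside [6.5, 24]); Taking the union: only the 11×23 cube at (4.5, -3) is present, so the union is just that shape — boundary = 68.00 mm. So its perimeter = 68.00 mm. Layer 49 is larger (99.06 vs 68.00 mm).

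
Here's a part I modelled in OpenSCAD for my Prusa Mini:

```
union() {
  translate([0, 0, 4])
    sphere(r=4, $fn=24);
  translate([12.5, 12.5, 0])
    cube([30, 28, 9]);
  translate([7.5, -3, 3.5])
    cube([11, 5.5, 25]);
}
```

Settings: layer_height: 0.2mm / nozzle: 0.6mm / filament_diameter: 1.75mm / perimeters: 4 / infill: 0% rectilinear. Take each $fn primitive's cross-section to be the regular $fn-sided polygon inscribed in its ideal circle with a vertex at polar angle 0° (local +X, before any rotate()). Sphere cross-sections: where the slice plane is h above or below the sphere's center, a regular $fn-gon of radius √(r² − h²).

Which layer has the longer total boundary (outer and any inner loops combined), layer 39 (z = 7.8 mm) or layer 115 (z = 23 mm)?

layer 39 (z = 7.8 mm)

Layer 39 (z = 7.8): the r=4 sphere slices to a regular 24-gon of circumradius 1.249 (√(r²−h²) with h=3.8 from center) (perimeter = 2·24·1.249·sin(180°/24) = 7.83 mm); the 30×28 cube at (12.5, 12.5) contributes its full rectangle (perimeter 116.00 mm); the cube at (7.5, -3) is present — its section is the full 11×5.5 rectangle (perimeter 33.00 mm); Merging all regions: the 3 present regions are separate (no shared area or edge), so areas and boundary lengths simply add and each stays a separate island — boundary = 156.83 mm. So its perimeter = 156.83 mm. Layer 115 (z = 23): the sphere is not intersected at this z (|z−center|=19.000 > r=4); the cube at (12.5, 12.5) does not reach this height (z outside [0, 9]); the cube at (7.5, -3) is present — its section is the full 11×5.5 rectangle (perimeter 33.00 mm); Combining (union): only the 11×5.5 cube at (7.5, -3) is present, so the union is just that shape — boundary = 33.00 mm. So its perimeter = 33.00 mm. Layer 39 is larger (156.83 vs 33.00 mm).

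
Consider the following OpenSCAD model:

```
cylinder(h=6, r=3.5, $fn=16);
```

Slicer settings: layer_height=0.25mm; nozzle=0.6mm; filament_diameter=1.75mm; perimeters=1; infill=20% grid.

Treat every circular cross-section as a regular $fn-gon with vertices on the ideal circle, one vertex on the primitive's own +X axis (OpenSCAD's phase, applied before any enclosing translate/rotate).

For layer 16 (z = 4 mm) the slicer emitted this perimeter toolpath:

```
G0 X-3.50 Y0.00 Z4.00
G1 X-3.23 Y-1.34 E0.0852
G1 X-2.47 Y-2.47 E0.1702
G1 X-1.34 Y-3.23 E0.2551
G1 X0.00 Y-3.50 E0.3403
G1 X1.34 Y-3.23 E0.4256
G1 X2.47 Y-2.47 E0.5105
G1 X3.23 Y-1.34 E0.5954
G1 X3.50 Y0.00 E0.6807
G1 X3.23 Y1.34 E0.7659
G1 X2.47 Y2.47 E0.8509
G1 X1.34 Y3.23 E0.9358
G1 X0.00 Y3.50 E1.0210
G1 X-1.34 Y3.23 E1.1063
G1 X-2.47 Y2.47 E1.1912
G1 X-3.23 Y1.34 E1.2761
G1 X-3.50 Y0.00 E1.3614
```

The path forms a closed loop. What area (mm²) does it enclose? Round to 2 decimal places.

Apply the shoelace formula to the sequence of (X, Y) vertices; enclosed area = 37.43 mm².

37.43 mm²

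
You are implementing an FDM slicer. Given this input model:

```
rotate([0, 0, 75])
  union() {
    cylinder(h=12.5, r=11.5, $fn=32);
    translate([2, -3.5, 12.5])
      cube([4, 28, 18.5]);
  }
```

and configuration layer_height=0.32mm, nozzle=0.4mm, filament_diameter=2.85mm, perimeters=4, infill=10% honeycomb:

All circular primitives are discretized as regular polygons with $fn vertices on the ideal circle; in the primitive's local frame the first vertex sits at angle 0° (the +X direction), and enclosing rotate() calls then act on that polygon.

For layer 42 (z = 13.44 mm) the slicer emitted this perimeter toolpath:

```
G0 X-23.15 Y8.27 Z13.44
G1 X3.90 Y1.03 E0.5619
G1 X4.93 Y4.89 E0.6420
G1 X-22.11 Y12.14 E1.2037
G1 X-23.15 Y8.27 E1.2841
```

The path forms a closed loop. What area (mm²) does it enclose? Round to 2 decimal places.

Apply the shoelace formula to the sequence of (X, Y) vertices; enclosed area = 112.03 mm².

112.03 mm²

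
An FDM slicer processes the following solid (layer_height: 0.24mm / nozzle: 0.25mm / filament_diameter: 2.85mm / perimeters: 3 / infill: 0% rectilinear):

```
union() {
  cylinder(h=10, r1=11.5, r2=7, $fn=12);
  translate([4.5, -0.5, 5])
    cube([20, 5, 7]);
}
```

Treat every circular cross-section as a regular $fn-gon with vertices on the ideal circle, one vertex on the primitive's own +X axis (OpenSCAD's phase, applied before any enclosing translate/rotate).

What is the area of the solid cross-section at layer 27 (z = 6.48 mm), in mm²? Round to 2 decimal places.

303.40 mm²

At z = 6.48 mm: the cone: at t=0.648 of its height the radius interpolates to r₁+(r₂−r₁)t = 8.584, giving a regular 12-gon of that circumradius (area = (12/2)·8.584²·sin(360°/12) = 221.06 mm²); the cube at (4.5, -0.5) (footprint 20×5) is included at this height (area 100.00 mm²); Combining (union): the regions partially overlap — summed areas 321.06 mm² minus the doubly-counted overlap 17.66 mm² gives 303.40 mm² — area = 303.40 mm². Overall, the cross-section is a single solid region. Net area = 303.40 mm².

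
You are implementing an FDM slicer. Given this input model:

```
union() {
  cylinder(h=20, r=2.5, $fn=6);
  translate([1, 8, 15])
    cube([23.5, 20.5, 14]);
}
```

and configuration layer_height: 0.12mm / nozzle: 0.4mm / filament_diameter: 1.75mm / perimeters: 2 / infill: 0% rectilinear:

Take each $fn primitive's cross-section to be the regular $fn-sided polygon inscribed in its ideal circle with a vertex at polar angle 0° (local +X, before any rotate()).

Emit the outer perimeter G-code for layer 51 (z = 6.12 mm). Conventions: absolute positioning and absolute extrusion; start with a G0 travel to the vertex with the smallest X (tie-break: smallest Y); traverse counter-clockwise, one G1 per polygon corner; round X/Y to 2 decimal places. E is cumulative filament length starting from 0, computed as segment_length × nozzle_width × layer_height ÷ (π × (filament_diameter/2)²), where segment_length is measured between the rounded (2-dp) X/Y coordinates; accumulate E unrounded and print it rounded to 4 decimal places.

At z = 6.12 mm: the r=2.5 cylinder gives a regular 6-gon of circumradius 2.5 (constant along its height); the cube at (1, 8) is absent (z outside [15, 29]); Taking the union: only the r=2.5 cylinder is present, so the union is just that shape — 1 connected region. The outline is a single polygon with 6 vertices. Extrusion per mm of travel: 0.4 × 0.12 / (π × 0.875²) = 0.019956. Accumulating E over each segment gives final E = 0.2997.

G0 X-2.50 Y0.00 Z6.12
G1 X-1.25 Y-2.17 E0.0500
G1 X1.25 Y-2.17 E0.0999
G1 X2.50 Y0.00 E0.1498
G1 X1.25 Y2.17 E0.1998
G1 X-1.25 Y2.17 E0.2497
G1 X-2.50 Y0.00 E0.2997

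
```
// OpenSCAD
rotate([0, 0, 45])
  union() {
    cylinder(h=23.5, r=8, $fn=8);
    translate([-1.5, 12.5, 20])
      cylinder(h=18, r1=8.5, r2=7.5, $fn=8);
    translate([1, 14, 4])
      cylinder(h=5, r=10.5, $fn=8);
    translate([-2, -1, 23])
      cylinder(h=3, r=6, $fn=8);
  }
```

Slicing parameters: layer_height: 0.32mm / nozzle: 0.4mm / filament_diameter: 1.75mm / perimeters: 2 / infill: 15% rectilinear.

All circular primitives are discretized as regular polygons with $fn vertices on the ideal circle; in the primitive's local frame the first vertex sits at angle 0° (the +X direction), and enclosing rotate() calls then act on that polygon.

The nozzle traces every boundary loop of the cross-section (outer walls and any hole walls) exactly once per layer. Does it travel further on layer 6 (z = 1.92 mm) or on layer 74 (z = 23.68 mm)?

layer 74 (z = 23.68 mm)

Layer 6 (z = 1.92): the r=8 cylinder contributes a regular 8-gon of circumradius 8 (perimeter = 2·8·8.000·sin(180°/8) = 48.98 mm); the cone at (-1.5, 12.5) is not intersected at this z (z outside [20, 38]); the cylinder at (1, 14) is not intersected at this z (z outside [4, 9]); the cylinder at (-2, -1) is absent (z outside [23, 26]); Merging all regions: only the r=8 cylinder is present, so the union is just that shape — boundary = 48.98 mm; (whole slice rotated 45° about Z — lengths, areas and connectivity unchanged). So its perimeter = 48.98 mm. Layer 74 (z = 23.68): the cylinder does not reach this height (z outside [0, 23.5]); the cone at (-1.5, 12.5) (r1=8.5→r2=7.5) has section circumradius 8.296 here — a regular 8-gon (perimeter = 2·8·8.296·sin(180°/8) = 50.79 mm); the cylinder at (1, 14) does not reach this height (z outside [4, 9]); the r=6 cylinder at (-2, -1) gives a regular 8-gon of circumradius 6 (constant along its height) (perimeter = 2·8·6.000·sin(180°/8) = 36.74 mm); Combining (union): the regions partially overlap (shared area 0.71 mm²), so the edge portions inside another operand are dropped and the merged outline is re-measured after clipping — boundary = 83.37 mm; (whole slice rotated 45° about Z — lengths, areas and connectivity unchanged). So its perimeter = 83.37 mm. Layer 74 is larger (83.37 vs 48.98 mm).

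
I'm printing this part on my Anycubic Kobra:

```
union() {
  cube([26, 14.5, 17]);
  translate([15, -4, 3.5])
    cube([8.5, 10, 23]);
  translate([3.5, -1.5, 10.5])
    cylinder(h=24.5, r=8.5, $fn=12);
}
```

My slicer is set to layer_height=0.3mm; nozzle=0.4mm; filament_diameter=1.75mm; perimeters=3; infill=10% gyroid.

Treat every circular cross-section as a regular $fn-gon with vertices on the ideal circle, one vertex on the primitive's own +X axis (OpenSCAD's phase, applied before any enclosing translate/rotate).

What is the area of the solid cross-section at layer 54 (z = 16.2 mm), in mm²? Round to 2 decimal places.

At z = 16.2 mm: the cube (footprint 26×14.5) is included at this height (area 377.00 mm²); the cube at (15, -4) (footprint 8.5×10) is included at this height (area 85.00 mm²); the cylinder at (3.5, -1.5): section is a regular 12-gon, circumradius r=8.5 (area = (12/2)·8.500²·sin(360°/12) = 216.75 mm²); Taking the union: the regions partially overlap — summed areas 678.75 mm² minus the doubly-counted overlap 115.60 mm² gives 563.15 mm² — area = 563.15 mm². Overall, the cross-section is a single solid region. Net area = 563.15 mm².

563.15 mm²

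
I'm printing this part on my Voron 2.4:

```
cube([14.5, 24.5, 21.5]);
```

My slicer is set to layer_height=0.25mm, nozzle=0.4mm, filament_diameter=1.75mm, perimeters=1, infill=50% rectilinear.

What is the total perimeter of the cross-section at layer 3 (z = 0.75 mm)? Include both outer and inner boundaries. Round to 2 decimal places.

At z = 0.75 mm: the cube (footprint 14.5×24.5) is included at this height (perimeter 78.00 mm). Overall, the cross-section is a single solid region. Total boundary length (outer) = 78.00 mm.

78.00 mm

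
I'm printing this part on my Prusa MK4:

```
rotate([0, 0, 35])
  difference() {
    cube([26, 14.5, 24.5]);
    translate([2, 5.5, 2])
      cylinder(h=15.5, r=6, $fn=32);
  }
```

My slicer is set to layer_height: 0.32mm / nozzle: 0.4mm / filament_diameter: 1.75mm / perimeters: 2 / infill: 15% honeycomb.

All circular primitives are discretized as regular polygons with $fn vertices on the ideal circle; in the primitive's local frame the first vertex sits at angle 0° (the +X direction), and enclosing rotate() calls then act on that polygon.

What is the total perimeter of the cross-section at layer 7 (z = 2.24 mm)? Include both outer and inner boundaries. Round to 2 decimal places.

83.91 mm

At z = 2.24 mm: the cube is present — its section is the full 26×14.5 rectangle (perimeter 81.00 mm); the cylinder at (2, 5.5): section is a regular 32-gon, circumradius r=6 (perimeter = 2·32·6.000·sin(180°/32) = 37.64 mm); Subtracting the remaining from the first: starting from the 26×14.5 cube, the r=6 cylinder at (2, 5.5) partially overlaps it — only the 78.16 mm² overlap (of its 112.37 mm²) is removed, clipping the outline — boundary = 83.91 mm; (whole slice rotated 35° about Z — lengths, areas and connectivity unchanged). Overall, the cross-section is a single solid region. Total boundary length (outer) = 83.91 mm.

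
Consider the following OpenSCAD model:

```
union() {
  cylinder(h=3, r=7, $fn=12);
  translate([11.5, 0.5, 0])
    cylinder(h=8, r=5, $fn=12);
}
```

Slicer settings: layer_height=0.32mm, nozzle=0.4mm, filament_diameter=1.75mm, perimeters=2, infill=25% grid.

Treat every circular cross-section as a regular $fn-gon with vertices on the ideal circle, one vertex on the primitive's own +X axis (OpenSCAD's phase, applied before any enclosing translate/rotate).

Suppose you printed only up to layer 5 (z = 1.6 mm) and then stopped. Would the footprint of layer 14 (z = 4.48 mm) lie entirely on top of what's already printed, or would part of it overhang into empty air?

Compare the two slices. At z = 1.6: the r=7 cylinder gives a regular 12-gon of circumradius 7 (constant along its height) (area = (12/2)·7.000²·sin(360°/12) = 147.00 mm²); the cylinder at (11.5, 0.5): section is a regular 12-gon, circumradius r=5 (area = (12/2)·5.000²·sin(360°/12) = 75.00 mm²); Merging all regions: the regions partially overlap — summed areas 222.00 mm² minus the doubly-counted overlap 0.43 mm² gives 221.57 mm² — area = 221.57 mm². At z = 4.48: the cylinder does not reach this height (z outside [0, 3]); the cylinder at (11.5, 0.5): section is a regular 12-gon, circumradius r=5 (area = (12/2)·5.000²·sin(360°/12) = 75.00 mm²); Taking the union: only the r=5 cylinder at (11.5, 0.5) is present, so the union is just that shape — area = 75.00 mm². Checking containment: the cross-section at z = 4.48 is a subset of the cross-section at z = 1.6.

entirely on top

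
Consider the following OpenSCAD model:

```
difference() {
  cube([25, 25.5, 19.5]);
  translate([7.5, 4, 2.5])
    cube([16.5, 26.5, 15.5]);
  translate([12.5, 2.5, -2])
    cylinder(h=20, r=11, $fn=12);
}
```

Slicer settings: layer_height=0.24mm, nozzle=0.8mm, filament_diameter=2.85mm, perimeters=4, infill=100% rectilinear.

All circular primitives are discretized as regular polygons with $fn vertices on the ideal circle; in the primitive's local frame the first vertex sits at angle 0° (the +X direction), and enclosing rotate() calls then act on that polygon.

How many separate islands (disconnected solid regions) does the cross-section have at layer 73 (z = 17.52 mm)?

At z = 17.52 mm: the cube is present — its section is the full 25×25.5 rectangle; the 16.5×26.5 cube at (7.5, 4) contributes its full rectangle; the r=11 cylinder at (12.5, 2.5) gives a regular 12-gon of circumradius 11 (constant along its height); Taking the first minus the rest: starting from the 25×25.5 cube, the 16.5×26.5 cube at (7.5, 4) partially overlaps it — only the 354.75 mm² overlap (of its 437.25 mm²) is removed, clipping the outline; the r=11 cylinder at (12.5, 2.5) partially overlaps it — only the 116.12 mm² overlap (of its 363.00 mm²) is removed, clipping the outline — 2 connected regions. Overall, the cross-section has 2 separate islands. Island count = 2.

2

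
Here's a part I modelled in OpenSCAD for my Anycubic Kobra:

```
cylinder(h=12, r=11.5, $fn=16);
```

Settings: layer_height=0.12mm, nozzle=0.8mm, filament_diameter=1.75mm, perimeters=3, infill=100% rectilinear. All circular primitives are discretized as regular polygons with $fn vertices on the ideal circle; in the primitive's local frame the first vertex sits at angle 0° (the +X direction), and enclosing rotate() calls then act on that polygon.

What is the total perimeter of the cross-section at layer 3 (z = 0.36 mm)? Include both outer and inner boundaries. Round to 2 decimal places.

71.79 mm

At z = 0.36 mm: the r=11.5 cylinder gives a regular 16-gon of circumradius 11.5 (constant along its height) (perimeter = 2·16·11.500·sin(180°/16) = 71.79 mm). Overall, the cross-section is a single solid region. Total boundary length (outer) = 71.79 mm.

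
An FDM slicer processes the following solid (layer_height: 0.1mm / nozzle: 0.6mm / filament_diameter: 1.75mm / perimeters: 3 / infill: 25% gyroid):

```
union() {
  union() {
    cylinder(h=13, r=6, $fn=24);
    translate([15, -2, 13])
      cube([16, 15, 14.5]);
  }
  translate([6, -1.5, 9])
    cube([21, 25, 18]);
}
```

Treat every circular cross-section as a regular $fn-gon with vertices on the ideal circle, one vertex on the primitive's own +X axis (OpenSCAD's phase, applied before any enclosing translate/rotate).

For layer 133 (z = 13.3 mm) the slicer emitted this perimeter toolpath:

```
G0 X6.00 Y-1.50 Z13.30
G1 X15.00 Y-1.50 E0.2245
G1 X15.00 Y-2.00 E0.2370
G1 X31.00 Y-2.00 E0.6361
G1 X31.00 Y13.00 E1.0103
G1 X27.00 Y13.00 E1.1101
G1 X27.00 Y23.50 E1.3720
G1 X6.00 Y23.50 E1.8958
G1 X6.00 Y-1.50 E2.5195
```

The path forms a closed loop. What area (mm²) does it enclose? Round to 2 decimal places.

591.00 mm²

Apply the shoelace formula to the sequence of (X, Y) vertices; enclosed area = 591.00 mm².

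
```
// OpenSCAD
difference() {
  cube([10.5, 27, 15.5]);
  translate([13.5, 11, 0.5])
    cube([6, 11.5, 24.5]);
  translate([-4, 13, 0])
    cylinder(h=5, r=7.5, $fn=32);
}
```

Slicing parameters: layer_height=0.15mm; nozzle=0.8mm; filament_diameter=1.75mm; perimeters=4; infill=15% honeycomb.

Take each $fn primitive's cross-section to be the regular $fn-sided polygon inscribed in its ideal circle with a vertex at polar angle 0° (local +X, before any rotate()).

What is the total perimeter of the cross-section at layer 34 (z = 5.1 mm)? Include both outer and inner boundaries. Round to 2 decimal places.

At z = 5.1 mm: the cube is present — its section is the full 10.5×27 rectangle (perimeter 75.00 mm); the 6×11.5 cube at (13.5, 11) contributes its full rectangle (perimeter 35.00 mm); the cylinder at (-4, 13) is absent (z outside [0, 5]); Subtracting the remaining from the first: starting from the 10.5×27 cube, the 6×11.5 cube at (13.5, 11) misses the remaining region (no effect) — boundary = 75.00 mm. Overall, the cross-section is a single solid region. Total boundary length (outer) = 75.00 mm.

75.00 mm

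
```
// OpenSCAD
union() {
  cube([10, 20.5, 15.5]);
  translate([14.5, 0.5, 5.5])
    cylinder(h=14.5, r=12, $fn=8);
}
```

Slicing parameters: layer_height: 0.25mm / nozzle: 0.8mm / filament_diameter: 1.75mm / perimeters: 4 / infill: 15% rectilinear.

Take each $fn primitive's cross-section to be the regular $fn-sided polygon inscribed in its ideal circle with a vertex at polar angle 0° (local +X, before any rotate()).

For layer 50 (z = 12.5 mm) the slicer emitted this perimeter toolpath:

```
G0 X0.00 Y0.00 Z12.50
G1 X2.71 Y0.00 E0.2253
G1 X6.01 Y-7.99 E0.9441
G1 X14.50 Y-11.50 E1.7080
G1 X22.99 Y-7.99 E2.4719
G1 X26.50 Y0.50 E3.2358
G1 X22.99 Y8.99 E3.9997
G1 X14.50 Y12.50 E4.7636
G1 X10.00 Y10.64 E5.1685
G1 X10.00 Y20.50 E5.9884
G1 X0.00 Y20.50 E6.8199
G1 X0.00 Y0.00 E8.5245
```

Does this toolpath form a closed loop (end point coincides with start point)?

yes

Start point (G0): (0.00, 0.00). End point (last G1): the path returns to the start — closed.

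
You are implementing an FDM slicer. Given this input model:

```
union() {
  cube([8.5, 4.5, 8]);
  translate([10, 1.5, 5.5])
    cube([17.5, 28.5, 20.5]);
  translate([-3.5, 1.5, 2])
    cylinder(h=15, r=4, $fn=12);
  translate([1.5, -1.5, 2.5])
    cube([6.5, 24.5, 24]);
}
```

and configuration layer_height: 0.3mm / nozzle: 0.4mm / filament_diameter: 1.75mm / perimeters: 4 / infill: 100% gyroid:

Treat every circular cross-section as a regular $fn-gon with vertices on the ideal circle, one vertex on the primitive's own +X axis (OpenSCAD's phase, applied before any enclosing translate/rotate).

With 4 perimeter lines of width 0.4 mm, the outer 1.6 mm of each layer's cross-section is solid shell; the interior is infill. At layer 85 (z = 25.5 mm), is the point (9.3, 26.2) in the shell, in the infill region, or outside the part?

outside

At z = 25.5 mm: the cube does not reach this height (z outside [0, 8]); the 17.5×28.5 cube at (10, 1.5) contributes its full rectangle; the cylinder at (-3.5, 1.5) is absent (z outside [2, 17]); the 6.5×24.5 cube at (1.5, -1.5) contributes its full rectangle; Merging all regions: the 2 present regions are separate (no shared area or edge), so areas and boundary lengths simply add and each stays a separate island — 2 connected regions. Overall, the cross-section has 2 separate islands. The nearest boundary edge runs (10.00, 1.50)→(10.00, 30.00); distance from the point to it = 0.70 mm. The point is not inside any of the regions above, so it lies outside the cross-section (0.70 mm from the nearest boundary).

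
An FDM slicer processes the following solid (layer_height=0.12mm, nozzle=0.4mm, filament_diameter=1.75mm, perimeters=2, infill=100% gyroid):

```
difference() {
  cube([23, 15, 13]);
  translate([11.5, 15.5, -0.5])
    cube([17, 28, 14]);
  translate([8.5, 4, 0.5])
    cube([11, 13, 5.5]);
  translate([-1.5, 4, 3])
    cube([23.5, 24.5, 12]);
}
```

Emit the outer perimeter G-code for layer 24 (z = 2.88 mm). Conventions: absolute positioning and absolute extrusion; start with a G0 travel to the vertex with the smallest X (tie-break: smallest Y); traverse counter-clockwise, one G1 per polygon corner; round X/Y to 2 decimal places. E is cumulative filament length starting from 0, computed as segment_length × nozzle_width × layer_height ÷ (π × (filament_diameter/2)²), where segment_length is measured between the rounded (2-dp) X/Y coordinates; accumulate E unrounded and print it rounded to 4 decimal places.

At z = 2.88 mm: the 23×15 cube contributes its full rectangle; the cube at (11.5, 15.5) is present — its section is the full 17×28 rectangle; the cube at (8.5, 4) (footprint 11×13) is included at this height; the cube at (-1.5, 4) is not intersected at this z (z outside [3, 15]); Taking the first minus the rest: starting from the 23×15 cube, the 17×28 cube at (11.5, 15.5) misses the remaining region (no effect); the 11×13 cube at (8.5, 4) partially overlaps it — only the 121.00 mm² overlap (of its 143.00 mm²) is removed, clipping the outline — 1 connected region. The outline is a single polygon with 8 vertices. Extrusion per mm of travel: 0.4 × 0.12 / (π × 0.875²) = 0.019956. Accumulating E over each segment gives final E = 1.9557.

G0 X0.00 Y0.00 Z2.88
G1 X23.00 Y0.00 E0.4590
G1 X23.00 Y15.00 E0.7583
G1 X19.50 Y15.00 E0.8282
G1 X19.50 Y4.00 E1.0477
G1 X8.50 Y4.00 E1.2672
G1 X8.50 Y15.00 E1.4867
G1 X0.00 Y15.00 E1.6564
G1 X0.00 Y0.00 E1.9557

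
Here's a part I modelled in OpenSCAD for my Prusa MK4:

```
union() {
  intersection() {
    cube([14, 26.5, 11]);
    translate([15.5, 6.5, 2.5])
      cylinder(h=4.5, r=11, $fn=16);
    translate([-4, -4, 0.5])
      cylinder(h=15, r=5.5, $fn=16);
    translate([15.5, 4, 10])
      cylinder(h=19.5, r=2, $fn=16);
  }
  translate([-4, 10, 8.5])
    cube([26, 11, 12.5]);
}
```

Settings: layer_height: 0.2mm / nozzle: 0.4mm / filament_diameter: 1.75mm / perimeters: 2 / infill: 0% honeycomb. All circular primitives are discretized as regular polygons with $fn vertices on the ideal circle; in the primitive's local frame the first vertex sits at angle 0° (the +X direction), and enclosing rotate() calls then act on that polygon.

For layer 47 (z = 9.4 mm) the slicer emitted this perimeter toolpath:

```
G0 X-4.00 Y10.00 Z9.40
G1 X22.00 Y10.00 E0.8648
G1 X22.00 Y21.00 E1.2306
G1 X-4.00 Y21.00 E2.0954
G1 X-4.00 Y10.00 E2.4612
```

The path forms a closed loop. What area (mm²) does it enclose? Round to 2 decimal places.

Apply the shoelace formula to the sequence of (X, Y) vertices; enclosed area = 286.00 mm².

286.00 mm²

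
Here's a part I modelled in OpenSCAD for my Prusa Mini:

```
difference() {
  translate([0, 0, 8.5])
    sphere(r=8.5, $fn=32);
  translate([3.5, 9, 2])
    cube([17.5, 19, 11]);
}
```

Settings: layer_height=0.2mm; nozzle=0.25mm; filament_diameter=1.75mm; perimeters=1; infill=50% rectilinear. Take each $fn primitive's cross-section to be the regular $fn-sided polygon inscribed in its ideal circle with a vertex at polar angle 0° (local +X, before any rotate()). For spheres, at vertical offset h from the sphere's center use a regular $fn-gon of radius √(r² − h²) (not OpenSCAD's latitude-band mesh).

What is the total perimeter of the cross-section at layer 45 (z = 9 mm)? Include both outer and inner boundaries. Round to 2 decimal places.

53.23 mm

At z = 9 mm: the r=8.5 sphere slices to a regular 32-gon of circumradius 8.485 (√(r²−h²) with h=0.5 from center) (perimeter = 2·32·8.485·sin(180°/32) = 53.23 mm); the cube at (3.5, 9) is present — its section is the full 17.5×19 rectangle (perimeter 73.00 mm); Subtracting the remaining from the first: starting from the r=8.5 sphere, the 17.5×19 cube at (3.5, 9) misses the remaining region (no effect) — boundary = 53.23 mm. Overall, the cross-section is a single solid region. Total boundary length (outer) = 53.23 mm.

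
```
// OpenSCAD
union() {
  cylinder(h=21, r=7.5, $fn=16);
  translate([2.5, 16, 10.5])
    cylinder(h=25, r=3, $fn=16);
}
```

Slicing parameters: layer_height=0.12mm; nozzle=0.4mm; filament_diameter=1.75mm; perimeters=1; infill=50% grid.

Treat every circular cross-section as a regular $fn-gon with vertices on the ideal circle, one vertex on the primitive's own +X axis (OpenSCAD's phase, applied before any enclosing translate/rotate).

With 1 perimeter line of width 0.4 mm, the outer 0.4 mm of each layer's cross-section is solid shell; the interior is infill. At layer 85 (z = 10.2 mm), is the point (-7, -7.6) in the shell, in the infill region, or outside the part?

outside

At z = 10.2 mm: the r=7.5 cylinder contributes a regular 16-gon of circumradius 7.5; the cylinder at (2.5, 16) does not reach this height (z outside [10.5, 35.5]); Taking the union: only the r=7.5 cylinder is present, so the union is just that shape — 1 connected region. Overall, the cross-section is a single solid region. The nearest boundary edge runs (-6.93, -2.87)→(-5.30, -5.30); distance from the point to it = 2.86 mm. The point is not inside any of the regions above, so it lies outside the cross-section (2.86 mm from the nearest boundary).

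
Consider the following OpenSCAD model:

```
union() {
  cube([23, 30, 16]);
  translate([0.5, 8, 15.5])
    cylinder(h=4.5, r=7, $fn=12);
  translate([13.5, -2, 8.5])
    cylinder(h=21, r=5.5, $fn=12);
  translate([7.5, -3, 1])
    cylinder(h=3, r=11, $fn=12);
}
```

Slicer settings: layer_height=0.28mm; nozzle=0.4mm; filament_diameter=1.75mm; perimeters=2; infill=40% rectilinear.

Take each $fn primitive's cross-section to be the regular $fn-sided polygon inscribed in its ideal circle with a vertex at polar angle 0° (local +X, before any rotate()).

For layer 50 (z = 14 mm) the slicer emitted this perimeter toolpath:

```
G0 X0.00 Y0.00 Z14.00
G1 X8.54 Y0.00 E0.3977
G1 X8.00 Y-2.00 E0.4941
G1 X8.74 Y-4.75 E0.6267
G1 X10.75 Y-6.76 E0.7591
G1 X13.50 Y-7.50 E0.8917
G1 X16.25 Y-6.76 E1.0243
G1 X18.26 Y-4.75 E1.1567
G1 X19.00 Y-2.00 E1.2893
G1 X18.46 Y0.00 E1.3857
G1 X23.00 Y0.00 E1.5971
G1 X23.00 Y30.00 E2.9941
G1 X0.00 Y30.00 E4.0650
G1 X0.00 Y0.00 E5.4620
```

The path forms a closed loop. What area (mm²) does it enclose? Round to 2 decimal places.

756.27 mm²

Apply the shoelace formula to the sequence of (X, Y) vertices; enclosed area = 756.27 mm².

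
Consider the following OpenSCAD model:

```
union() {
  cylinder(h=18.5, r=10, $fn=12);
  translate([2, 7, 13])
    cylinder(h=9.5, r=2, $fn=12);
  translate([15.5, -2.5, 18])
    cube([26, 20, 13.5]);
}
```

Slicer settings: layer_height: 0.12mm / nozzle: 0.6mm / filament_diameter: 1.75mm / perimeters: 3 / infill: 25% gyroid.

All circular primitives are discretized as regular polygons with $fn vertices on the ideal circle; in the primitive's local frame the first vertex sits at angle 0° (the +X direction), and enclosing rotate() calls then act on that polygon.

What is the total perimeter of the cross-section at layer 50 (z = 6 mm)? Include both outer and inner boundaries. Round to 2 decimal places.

At z = 6 mm: the r=10 cylinder gives a regular 12-gon of circumradius 10 (constant along its height) (perimeter = 2·12·10.000·sin(180°/12) = 62.12 mm); the cylinder at (2, 7) does not reach this height (z outside [13, 22.5]); the cube at (15.5, -2.5) does not reach this height (z outside [18, 31.5]); Taking the union: only the r=10 cylinder is present, so the union is just that shape — boundary = 62.12 mm. Overall, the cross-section is a single solid region. Total boundary length (outer) = 62.12 mm.

62.12 mm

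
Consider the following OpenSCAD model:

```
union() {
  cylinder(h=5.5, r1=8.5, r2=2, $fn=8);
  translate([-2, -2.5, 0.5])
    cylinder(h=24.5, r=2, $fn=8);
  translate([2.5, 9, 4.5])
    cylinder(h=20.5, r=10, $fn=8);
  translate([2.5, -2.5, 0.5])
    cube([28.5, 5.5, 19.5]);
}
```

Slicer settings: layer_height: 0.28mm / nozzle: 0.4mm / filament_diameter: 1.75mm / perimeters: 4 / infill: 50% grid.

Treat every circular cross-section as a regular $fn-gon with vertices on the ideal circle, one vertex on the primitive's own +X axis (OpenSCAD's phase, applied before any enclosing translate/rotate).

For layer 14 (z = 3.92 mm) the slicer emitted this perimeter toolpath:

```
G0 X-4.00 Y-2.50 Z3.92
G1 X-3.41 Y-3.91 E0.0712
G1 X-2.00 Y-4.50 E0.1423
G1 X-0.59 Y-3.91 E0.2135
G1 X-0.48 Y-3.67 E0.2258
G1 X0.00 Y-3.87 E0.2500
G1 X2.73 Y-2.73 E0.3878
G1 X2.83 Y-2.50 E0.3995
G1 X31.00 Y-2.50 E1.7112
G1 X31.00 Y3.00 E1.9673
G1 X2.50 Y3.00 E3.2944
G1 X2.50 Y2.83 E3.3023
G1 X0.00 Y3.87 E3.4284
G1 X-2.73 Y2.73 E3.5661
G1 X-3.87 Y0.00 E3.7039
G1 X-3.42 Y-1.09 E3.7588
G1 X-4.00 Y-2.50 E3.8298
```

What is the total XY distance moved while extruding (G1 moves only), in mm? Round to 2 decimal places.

82.25 mm

Sum the Euclidean lengths of each G1 segment: total = 82.25 mm.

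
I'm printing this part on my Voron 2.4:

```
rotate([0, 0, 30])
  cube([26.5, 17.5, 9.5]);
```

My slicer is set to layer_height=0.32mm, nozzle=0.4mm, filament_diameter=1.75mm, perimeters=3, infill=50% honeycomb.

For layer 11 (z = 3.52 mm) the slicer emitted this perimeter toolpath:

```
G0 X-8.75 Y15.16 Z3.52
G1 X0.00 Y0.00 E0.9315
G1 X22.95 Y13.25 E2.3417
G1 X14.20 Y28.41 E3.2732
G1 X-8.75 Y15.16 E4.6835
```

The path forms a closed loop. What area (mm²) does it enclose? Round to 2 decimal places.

Apply the shoelace formula to the sequence of (X, Y) vertices; enclosed area = 463.86 mm².

463.86 mm²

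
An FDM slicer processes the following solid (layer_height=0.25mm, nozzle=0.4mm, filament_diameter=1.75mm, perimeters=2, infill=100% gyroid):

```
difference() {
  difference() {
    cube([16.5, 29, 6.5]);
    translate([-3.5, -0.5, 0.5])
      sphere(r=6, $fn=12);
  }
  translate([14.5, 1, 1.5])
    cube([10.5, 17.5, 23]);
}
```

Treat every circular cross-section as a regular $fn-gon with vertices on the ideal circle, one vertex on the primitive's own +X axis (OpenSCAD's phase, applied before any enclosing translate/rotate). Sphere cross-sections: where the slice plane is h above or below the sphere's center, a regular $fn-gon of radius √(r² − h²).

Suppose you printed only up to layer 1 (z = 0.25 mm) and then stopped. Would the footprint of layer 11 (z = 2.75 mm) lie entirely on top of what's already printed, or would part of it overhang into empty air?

part overhangs

Compare the two slices. At z = 0.25: the cube (footprint 16.5×29) is included at this height (area 478.50 mm²); the r=6 sphere at (-3.5, -0.5) slices to a regular 12-gon of circumradius 5.995 (√(r²−h²) with h=0.25 from center) (area = (12/2)·5.995²·sin(360°/12) = 107.81 mm²); Taking the first minus the rest: starting from the 16.5×29 cube (478.50 mm²), the r=6 sphere at (-3.5, -0.5) partially overlaps it — only the 6.49 mm² overlap (of its 107.81 mm²) is removed, clipping the outline — area = 472.01 mm²; the cube at (14.5, 1) is absent (z outside [1.5, 24.5]); After the difference (first − rest): none of the subtracted shapes is present at this height, so the result so far is unchanged — area = 472.01 mm². At z = 2.75: the cube is present — its section is the full 16.5×29 rectangle (area 478.50 mm²); the r=6 sphere at (-3.5, -0.5) slices to a regular 12-gon of circumradius 5.562 (√(r²−h²) with h=2.25 from center) (area = (12/2)·5.562²·sin(360°/12) = 92.81 mm²); Subtracting the remaining from the first: starting from the 16.5×29 cube (478.50 mm²), the r=6 sphere at (-3.5, -0.5) partially overlaps it — only the 4.57 mm² overlap (of its 92.81 mm²) is removed, clipping the outline — area = 473.93 mm²; the cube at (14.5, 1) is present — its section is the full 10.5×17.5 rectangle (area 183.75 mm²); After the difference (first − rest): starting from the result so far (473.93 mm²), the 10.5×17.5 cube at (14.5, 1) partially overlaps it — only the 35.00 mm² overlap (of its 183.75 mm²) is removed, clipping the outline — area = 438.93 mm². Checking containment: at z = 2.75 the cross-section extends beyond the z = 0.25 cross-section by about 1.92 mm².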